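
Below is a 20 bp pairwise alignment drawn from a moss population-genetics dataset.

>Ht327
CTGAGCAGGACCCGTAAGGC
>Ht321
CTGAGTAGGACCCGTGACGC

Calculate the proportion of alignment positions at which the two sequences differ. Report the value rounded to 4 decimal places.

Differing sites — 6:C/T; 16:A/G; 18:G/C.
There are 3 differences over 20 sites, so p = 3/20 = 0.1500.

0.1500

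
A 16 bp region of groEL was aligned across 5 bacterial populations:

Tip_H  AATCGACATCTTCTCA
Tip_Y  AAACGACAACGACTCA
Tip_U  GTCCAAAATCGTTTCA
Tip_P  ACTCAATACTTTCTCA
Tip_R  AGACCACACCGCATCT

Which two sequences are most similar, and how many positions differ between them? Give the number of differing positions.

4

Pairwise Hamming distances:
  Tip_H vs Tip_Y: 4
  Tip_H vs Tip_U: 7
  Tip_H vs Tip_P: 5
  Tip_H vs Tip_R: 8
  Tip_Y vs Tip_U: 8
  Tip_Y vs Tip_P: 8
  Tip_Y vs Tip_R: 6
  Tip_U vs Tip_P: 8
  Tip_U vs Tip_R: 9
  Tip_P vs Tip_R: 9
The smallest is 4, between Tip_H and Tip_Y.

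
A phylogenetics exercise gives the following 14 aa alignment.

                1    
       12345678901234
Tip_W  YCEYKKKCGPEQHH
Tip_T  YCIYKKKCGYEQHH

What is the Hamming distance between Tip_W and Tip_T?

Differing sites — 3:E/I; 10:P/Y.
That gives 2 mismatches out of 14 aligned sites, so the Hamming distance is 2.

2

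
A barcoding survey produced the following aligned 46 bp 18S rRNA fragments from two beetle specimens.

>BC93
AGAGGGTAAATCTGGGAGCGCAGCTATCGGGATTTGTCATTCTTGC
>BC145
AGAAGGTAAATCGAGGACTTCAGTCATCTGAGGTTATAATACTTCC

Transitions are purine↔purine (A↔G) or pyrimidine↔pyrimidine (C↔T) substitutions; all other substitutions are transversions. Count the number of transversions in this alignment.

The sequences differ at positions 4 (G/A, transition), 13 (T/G, transversion), 14 (G/A, transition), 18 (G/C, transversion), 19 (C/T, transition), 20 (G/T, transversion), 24 (C/T, transition), 25 (T/C, transition), 29 (G/T, transversion), 31 (G/A, transition), 32 (A/G, transition), 33 (T/G, transversion), 36 (G/A, transition), 38 (C/A, transversion), 41 (T/A, transversion), 45 (G/C, transversion).
Of the 16 differences, 8 transitions and 8 transversions, so the answer is 8.

8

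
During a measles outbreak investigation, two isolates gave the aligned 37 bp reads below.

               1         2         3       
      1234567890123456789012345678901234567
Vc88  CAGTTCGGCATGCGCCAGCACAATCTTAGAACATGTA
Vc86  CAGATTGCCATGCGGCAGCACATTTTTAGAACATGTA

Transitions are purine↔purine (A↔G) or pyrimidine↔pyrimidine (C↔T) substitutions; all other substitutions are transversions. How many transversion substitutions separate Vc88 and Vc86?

4

Differing sites — 4:T/A (Tv); 6:C/T (Ti); 8:G/C (Tv); 15:C/G (Tv); 23:A/T (Tv); 25:C/T (Ti).
Of the 6 differences, 2 transitions and 4 transversions, so the answer is 4.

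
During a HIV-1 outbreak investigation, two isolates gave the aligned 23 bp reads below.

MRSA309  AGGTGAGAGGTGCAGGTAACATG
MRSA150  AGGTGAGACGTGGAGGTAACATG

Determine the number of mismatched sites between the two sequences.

2

Mismatches occur at site 9 (G/C), site 13 (C/G).
That gives 2 mismatches out of 23 aligned sites, so the Hamming distance is 2.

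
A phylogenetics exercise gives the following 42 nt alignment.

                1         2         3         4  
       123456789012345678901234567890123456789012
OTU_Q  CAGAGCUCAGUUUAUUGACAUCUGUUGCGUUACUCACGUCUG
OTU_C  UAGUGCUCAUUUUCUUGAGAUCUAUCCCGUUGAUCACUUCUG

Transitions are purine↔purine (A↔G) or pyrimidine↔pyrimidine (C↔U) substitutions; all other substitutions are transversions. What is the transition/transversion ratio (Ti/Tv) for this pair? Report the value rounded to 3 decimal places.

0.571

Differing sites — 1:C/U (Ti); 4:A/U (Tv); 10:G/U (Tv); 14:A/C (Tv); 19:C/G (Tv); 24:G/A (Ti); 26:U/C (Ti); 27:G/C (Tv); 32:A/G (Ti); 33:C/A (Tv); 38:G/U (Tv).
Of the 11 differences, 4 transitions and 7 transversions, so Ti/Tv = 4/7 = 0.571.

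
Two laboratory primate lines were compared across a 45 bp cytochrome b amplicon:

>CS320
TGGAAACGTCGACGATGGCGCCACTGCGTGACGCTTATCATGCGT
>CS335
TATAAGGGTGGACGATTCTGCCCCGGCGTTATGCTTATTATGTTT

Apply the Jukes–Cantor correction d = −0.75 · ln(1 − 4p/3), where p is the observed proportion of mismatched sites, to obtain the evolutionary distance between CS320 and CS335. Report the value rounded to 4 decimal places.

0.4408

The sequences differ at positions 2 (G/A), 3 (G/T), 6 (A/G), 7 (C/G), 10 (C/G), 17 (G/T), 18 (G/C), 19 (C/T), 23 (A/C), 25 (T/G), 30 (G/T), 32 (C/T), 39 (C/T), 43 (C/T), 44 (G/T).
p = 15/45 = 0.333333.
d = −0.75 · ln(1 − (4/3)·0.333333) = −0.75 · ln(0.555556) = −0.75 · (-0.587786) = 0.4408.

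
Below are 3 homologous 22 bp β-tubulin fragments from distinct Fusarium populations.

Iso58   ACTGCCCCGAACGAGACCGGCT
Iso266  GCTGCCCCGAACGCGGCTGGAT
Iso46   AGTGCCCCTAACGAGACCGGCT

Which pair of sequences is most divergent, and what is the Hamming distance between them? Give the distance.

Pairwise Hamming distances:
  Iso58 vs Iso266: 5
  Iso58 vs Iso46: 2
  Iso266 vs Iso46: 7
The largest is 7, between Iso266 and Iso46.

7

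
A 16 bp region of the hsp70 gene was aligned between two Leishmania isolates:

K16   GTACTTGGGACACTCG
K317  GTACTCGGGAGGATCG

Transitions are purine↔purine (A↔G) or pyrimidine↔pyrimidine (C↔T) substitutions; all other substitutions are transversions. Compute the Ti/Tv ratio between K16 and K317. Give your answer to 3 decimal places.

The sequences differ at positions 6 (T/C, transition), 11 (C/G, transversion), 12 (A/G, transition), 13 (C/A, transversion).
Of the 4 differences, 2 transitions and 2 transversions, so Ti/Tv = 2/2 = 1.000.

1.000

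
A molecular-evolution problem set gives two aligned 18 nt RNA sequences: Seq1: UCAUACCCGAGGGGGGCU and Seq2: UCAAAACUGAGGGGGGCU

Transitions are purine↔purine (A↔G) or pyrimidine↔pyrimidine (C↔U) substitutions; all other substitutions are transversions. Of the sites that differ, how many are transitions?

1

The sequences differ at positions 4 (U/A, transversion), 6 (C/A, transversion), 8 (C/U, transition).
Of the 3 differences, 1 transition and 2 transversions, so the answer is 1.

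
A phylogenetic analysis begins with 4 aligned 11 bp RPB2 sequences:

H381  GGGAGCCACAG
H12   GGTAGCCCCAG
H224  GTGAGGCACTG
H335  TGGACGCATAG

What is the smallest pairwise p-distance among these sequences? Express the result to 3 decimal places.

0.182

Pairwise Hamming distances:
  H381 vs H12: 2
  H381 vs H224: 3
  H381 vs H335: 4
  H12 vs H224: 5
  H12 vs H335: 6
  H224 vs H335: 5
The smallest is 2 mismatches, between H381 and H12; p = 2/11 = 0.182.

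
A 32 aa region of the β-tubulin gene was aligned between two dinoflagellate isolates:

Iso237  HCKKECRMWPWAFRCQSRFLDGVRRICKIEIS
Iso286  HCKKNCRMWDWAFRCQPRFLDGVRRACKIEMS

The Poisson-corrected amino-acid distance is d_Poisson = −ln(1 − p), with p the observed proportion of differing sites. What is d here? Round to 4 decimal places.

0.1699

The sequences differ at positions 5 (E/N), 10 (P/D), 17 (S/P), 26 (I/A), 31 (I/M).
p = 5/32 = 0.156250.
d = −ln(1 − 0.156250) = −ln(0.843750) = 0.1699.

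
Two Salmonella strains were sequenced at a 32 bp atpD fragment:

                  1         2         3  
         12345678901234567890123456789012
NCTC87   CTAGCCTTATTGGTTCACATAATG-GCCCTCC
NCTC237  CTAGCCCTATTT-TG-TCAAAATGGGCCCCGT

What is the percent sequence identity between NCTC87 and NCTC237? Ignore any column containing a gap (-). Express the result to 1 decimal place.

Excluding the 3 gap columns leaves 29 comparable sites.
The sequences differ at positions 7 (T/C), 12 (G/T), 15 (T/G), 17 (A/T), 20 (T/A), 30 (T/C), 31 (C/G), 32 (C/T).
21 of the 29 comparable sites match, so the percent identity is 21/29 × 100 = 72.4%.

72.4%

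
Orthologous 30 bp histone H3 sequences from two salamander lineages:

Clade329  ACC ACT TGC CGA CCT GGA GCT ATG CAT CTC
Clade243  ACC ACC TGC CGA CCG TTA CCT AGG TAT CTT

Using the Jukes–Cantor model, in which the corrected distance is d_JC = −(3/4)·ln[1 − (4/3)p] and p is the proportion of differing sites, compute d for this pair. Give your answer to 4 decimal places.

The sequences differ at positions 6 (T/C), 15 (T/G), 16 (G/T), 17 (G/T), 19 (G/C), 23 (T/G), 25 (C/T), 30 (C/T).
p = 8/30 = 0.266667.
d = −0.75 · ln(1 − (4/3)·0.266667) = −0.75 · ln(0.644444) = −0.75 · (-0.439367) = 0.3295.

0.3295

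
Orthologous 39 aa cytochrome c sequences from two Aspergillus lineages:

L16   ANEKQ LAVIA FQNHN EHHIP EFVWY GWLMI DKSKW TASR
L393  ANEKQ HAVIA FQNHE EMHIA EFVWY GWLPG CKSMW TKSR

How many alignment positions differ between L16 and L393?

9

Mismatches occur at site 6 (L→H), site 15 (N→E), site 17 (H→M), site 20 (P→A), site 29 (M→P), site 30 (I→G), site 31 (D→C), site 34 (K→M), site 37 (A→K).
That gives 9 mismatches out of 39 aligned sites, so the Hamming distance is 9.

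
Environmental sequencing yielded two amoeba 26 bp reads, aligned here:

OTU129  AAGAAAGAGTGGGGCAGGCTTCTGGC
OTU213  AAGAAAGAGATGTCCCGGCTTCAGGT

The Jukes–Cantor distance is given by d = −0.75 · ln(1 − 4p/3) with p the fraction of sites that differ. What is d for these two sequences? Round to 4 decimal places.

0.3335

Mismatches occur at site 10 (T↔A), site 11 (G↔T), site 13 (G↔T), site 14 (G↔C), site 16 (A↔C), site 23 (T↔A), site 26 (C↔T).
p = 7/26 = 0.269231.
d = −0.75 · ln(1 − (4/3)·0.269231) = −0.75 · ln(0.641025) = −0.75 · (-0.444687) = 0.3335.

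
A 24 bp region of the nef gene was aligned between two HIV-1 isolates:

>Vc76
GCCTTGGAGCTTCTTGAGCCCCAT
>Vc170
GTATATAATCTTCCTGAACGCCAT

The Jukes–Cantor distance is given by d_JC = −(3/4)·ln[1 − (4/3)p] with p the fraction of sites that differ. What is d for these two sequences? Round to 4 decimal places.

Differing sites — 2:C/T; 3:C/A; 5:T/A; 6:G/T; 7:G/A; 9:G/T; 14:T/C; 18:G/A; 20:C/G.
p = 9/24 = 0.375000.
d = −0.75 · ln(1 − (4/3)·0.375000) = −0.75 · ln(0.500000) = −0.75 · (-0.693147) = 0.5199.

0.5199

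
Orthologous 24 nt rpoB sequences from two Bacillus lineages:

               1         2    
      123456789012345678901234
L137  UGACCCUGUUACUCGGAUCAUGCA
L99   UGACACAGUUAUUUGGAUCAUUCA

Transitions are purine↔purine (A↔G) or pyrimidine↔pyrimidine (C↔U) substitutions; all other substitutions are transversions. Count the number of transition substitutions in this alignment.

2

Differing sites — 5:C/A (Tv); 7:U/A (Tv); 12:C/U (Ti); 14:C/U (Ti); 22:G/U (Tv).
Of the 5 differences, 2 transitions and 3 transversions, so the answer is 2.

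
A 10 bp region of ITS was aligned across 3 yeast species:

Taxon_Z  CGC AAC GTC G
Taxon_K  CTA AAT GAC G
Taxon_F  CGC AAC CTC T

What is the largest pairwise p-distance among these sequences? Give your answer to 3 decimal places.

Pairwise Hamming distances:
  Taxon_Z vs Taxon_K: 4
  Taxon_Z vs Taxon_F: 2
  Taxon_K vs Taxon_F: 6
The largest is 6 mismatches, between Taxon_K and Taxon_F; p = 6/10 = 0.600.

0.600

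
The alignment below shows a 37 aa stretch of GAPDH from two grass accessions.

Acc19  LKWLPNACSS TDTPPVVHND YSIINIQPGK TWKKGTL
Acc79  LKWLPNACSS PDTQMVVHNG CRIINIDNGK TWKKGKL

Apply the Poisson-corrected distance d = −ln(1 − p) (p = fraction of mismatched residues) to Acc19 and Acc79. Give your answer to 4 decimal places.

Differing sites — 11:T/P; 14:P/Q; 15:P/M; 20:D/G; 21:Y/C; 22:S/R; 27:Q/D; 28:P/N; 36:T/K.
p = 9/37 = 0.243243.
d = −ln(1 − 0.243243) = −ln(0.756757) = 0.2787.

0.2787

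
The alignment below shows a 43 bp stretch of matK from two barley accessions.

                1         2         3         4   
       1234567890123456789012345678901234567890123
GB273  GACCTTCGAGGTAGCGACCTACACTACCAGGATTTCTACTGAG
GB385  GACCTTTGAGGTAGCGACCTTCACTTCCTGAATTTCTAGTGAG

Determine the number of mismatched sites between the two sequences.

The sequences differ at positions 7 (C/T), 21 (A/T), 26 (A/T), 29 (A/T), 31 (G/A), 39 (C/G).
That gives 6 mismatches out of 43 aligned sites, so the Hamming distance is 6.

6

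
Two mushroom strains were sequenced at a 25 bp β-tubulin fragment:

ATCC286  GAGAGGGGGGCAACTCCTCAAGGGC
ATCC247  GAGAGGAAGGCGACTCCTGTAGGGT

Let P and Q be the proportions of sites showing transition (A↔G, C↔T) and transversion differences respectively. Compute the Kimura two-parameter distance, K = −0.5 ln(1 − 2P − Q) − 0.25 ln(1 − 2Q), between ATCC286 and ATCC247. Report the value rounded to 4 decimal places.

The sequences differ at positions 7 (G/A, transition), 8 (G/A, transition), 12 (A/G, transition), 19 (C/G, transversion), 20 (A/T, transversion), 25 (C/T, transition).
Of the 6 differences, 4 transitions and 2 transversions over 25 sites: P = 4/25 = 0.160000, Q = 2/25 = 0.080000.
d = −0.5·ln(0.600000) − 0.25·ln(0.840000) = −0.5·(-0.510826) − 0.25·(-0.174353) = 0.2990.

0.2990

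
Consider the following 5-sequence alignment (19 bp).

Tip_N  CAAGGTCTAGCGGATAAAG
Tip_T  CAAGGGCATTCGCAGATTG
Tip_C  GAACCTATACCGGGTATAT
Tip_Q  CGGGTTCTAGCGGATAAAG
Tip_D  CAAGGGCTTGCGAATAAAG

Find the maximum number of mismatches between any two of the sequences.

Pairwise Hamming distances:
  Tip_N vs Tip_T: 8
  Tip_N vs Tip_C: 8
  Tip_N vs Tip_Q: 3
  Tip_N vs Tip_D: 3
  Tip_T vs Tip_C: 13
  Tip_T vs Tip_Q: 11
  Tip_T vs Tip_D: 6
  Tip_C vs Tip_Q: 10
  Tip_C vs Tip_D: 11
  Tip_Q vs Tip_D: 6
The largest is 13, between Tip_T and Tip_C.

13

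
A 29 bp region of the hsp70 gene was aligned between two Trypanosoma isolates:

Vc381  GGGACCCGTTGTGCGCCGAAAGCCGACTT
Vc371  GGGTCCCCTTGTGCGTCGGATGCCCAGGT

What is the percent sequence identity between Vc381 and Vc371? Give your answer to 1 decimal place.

The sequences differ at positions 4 (A/T), 8 (G/C), 16 (C/T), 19 (A/G), 21 (A/T), 25 (G/C), 27 (C/G), 28 (T/G).
21 of the 29 sites match, so the percent identity is 21/29 × 100 = 72.4%.

72.4%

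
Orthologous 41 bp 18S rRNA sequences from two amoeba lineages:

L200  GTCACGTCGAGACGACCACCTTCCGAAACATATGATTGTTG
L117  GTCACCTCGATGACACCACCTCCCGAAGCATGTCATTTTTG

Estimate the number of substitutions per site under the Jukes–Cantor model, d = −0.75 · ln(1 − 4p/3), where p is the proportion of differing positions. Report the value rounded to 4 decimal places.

Differing sites — 6:G/C; 11:G/T; 12:A/G; 13:C/A; 14:G/C; 22:T/C; 28:A/G; 32:A/G; 34:G/C; 38:G/T.
p = 10/41 = 0.243902.
d = −0.75 · ln(1 − (4/3)·0.243902) = −0.75 · ln(0.674797) = −0.75 · (-0.393343) = 0.2950.

0.2950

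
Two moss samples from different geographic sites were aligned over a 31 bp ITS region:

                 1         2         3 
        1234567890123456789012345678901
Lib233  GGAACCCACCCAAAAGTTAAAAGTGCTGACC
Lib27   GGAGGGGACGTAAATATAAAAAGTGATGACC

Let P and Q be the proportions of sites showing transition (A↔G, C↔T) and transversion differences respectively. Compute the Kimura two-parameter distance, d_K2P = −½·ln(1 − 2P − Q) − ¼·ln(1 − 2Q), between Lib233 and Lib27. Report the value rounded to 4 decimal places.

0.4220

The sequences differ at positions 4 (A/G, transition), 5 (C/G, transversion), 6 (C/G, transversion), 7 (C/G, transversion), 10 (C/G, transversion), 11 (C/T, transition), 15 (A/T, transversion), 16 (G/A, transition), 18 (T/A, transversion), 26 (C/A, transversion).
Of the 10 differences, 3 transitions and 7 transversions over 31 sites: P = 3/31 = 0.096774, Q = 7/31 = 0.225806.
d = −0.5·ln(0.580646) − 0.25·ln(0.548388) = −0.5·(-0.543614) − 0.25·(-0.600772) = 0.4220.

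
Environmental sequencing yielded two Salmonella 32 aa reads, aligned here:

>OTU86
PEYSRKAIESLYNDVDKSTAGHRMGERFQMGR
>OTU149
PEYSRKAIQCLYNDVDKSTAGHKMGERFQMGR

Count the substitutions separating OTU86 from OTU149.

3

Mismatches occur at site 9 (E→Q), site 10 (S→C), site 23 (R→K).
That gives 3 mismatches out of 32 aligned sites, so the Hamming distance is 3.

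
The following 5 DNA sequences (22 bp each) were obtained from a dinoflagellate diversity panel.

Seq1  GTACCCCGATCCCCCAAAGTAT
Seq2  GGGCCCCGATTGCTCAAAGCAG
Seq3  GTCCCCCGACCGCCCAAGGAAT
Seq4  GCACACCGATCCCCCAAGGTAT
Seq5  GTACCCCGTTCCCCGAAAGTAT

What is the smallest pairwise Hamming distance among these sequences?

Pairwise Hamming distances:
  Seq1 vs Seq2: 7
  Seq1 vs Seq3: 5
  Seq1 vs Seq4: 3
  Seq1 vs Seq5: 2
  Seq2 vs Seq3: 8
  Seq2 vs Seq4: 9
  Seq2 vs Seq5: 9
  Seq3 vs Seq4: 6
  Seq3 vs Seq5: 7
  Seq4 vs Seq5: 5
The smallest is 2, between Seq1 and Seq5.

2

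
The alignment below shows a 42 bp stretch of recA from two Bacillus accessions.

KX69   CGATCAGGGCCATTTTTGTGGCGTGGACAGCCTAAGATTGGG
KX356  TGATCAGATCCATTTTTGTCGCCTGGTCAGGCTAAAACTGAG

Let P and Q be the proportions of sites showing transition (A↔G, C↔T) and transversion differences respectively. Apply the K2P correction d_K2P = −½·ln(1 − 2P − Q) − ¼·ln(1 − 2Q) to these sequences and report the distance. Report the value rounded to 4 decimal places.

0.2889

Mismatches occur at site 1 (C→T, transition), site 8 (G→A, transition), site 9 (G→T, transversion), site 20 (G→C, transversion), site 23 (G→C, transversion), site 27 (A→T, transversion), site 31 (C→G, transversion), site 36 (G→A, transition), site 38 (T→C, transition), site 41 (G→A, transition).
Of the 10 differences, 5 transitions and 5 transversions over 42 sites: P = 5/42 = 0.119048, Q = 5/42 = 0.119048.
d = −0.5·ln(0.642856) − 0.25·ln(0.761904) = −0.5·(-0.441835) − 0.25·(-0.271935) = 0.2889.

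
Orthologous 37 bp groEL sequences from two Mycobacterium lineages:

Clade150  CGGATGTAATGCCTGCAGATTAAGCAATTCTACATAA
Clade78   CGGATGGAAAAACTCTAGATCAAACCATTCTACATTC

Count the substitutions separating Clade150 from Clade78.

The sequences differ at positions 7 (T/G), 10 (T/A), 11 (G/A), 12 (C/A), 15 (G/C), 16 (C/T), 21 (T/C), 24 (G/A), 26 (A/C), 36 (A/T), 37 (A/C).
That gives 11 mismatches out of 37 aligned sites, so the Hamming distance is 11.

11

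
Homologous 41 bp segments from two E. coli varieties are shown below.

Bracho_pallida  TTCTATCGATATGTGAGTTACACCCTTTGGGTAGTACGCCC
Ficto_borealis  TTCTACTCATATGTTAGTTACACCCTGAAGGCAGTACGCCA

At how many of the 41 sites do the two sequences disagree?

9

Mismatches occur at site 6 (T↔C), site 7 (C↔T), site 8 (G↔C), site 15 (G↔T), site 27 (T↔G), site 28 (T↔A), site 29 (G↔A), site 32 (T↔C), site 41 (C↔A).
That gives 9 mismatches out of 41 aligned sites, so the Hamming distance is 9.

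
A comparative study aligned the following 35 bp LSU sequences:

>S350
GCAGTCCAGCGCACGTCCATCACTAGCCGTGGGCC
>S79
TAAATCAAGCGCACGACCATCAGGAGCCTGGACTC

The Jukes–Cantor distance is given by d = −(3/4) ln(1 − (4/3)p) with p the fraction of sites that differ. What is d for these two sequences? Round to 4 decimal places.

0.4582

The sequences differ at positions 1 (G/T), 2 (C/A), 4 (G/A), 7 (C/A), 16 (T/A), 23 (C/G), 24 (T/G), 29 (G/T), 30 (T/G), 32 (G/A), 33 (G/C), 34 (C/T).
p = 12/35 = 0.342857.
d = −0.75 · ln(1 − (4/3)·0.342857) = −0.75 · ln(0.542857) = −0.75 · (-0.610909) = 0.4582.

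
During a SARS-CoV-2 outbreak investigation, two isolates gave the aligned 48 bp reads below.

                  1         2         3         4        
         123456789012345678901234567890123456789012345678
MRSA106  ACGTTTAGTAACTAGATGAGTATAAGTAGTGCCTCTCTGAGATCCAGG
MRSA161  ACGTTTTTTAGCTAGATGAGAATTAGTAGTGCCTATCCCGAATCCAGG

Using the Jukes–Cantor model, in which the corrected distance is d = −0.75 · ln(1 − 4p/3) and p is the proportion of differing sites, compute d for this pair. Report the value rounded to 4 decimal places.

0.2441

The sequences differ at positions 7 (A/T), 8 (G/T), 11 (A/G), 21 (T/A), 24 (A/T), 35 (C/A), 38 (T/C), 39 (G/C), 40 (A/G), 41 (G/A).
p = 10/48 = 0.208333.
d = −0.75 · ln(1 − (4/3)·0.208333) = −0.75 · ln(0.722223) = −0.75 · (-0.325421) = 0.2441.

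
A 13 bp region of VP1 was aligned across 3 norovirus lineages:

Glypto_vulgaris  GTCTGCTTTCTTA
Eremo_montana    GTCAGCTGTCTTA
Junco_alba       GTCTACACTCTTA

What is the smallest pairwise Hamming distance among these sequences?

2

Pairwise Hamming distances:
  Glypto_vulgaris vs Eremo_montana: 2
  Glypto_vulgaris vs Junco_alba: 3
  Eremo_montana vs Junco_alba: 4
The smallest is 2, between Glypto_vulgaris and Eremo_montana.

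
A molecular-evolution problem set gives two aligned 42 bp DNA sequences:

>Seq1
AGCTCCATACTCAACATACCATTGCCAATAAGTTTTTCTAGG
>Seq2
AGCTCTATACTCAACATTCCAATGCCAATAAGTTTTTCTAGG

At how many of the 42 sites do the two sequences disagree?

Mismatches occur at site 6 (C/T), site 18 (A/T), site 22 (T/A).
That gives 3 mismatches out of 42 aligned sites, so the Hamming distance is 3.

3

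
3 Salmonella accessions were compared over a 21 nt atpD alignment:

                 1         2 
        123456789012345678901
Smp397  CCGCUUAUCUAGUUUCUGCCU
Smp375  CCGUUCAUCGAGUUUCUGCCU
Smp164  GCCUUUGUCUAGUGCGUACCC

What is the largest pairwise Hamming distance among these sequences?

Pairwise Hamming distances:
  Smp397 vs Smp375: 3
  Smp397 vs Smp164: 9
  Smp375 vs Smp164: 10
The largest is 10, between Smp375 and Smp164.

10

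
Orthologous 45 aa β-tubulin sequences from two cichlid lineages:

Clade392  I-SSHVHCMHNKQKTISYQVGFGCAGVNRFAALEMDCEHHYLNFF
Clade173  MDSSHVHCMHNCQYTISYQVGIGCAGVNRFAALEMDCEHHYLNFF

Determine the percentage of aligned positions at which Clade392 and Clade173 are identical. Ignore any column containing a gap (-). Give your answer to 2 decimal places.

Excluding the 1 gap column leaves 44 comparable sites.
Differing sites — 1:I/M; 12:K/C; 14:K/Y; 22:F/I.
40 of the 44 comparable sites match, so the percent identity is 40/44 × 100 = 90.91%.

90.91%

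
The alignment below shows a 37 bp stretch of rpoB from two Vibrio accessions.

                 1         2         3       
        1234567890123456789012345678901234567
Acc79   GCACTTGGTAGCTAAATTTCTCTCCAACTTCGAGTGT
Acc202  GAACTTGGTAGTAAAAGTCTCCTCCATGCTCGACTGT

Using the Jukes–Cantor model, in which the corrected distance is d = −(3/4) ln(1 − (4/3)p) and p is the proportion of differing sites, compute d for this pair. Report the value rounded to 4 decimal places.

The sequences differ at positions 2 (C/A), 12 (C/T), 13 (T/A), 17 (T/G), 19 (T/C), 20 (C/T), 21 (T/C), 27 (A/T), 28 (C/G), 29 (T/C), 34 (G/C).
p = 11/37 = 0.297297.
d = −0.75 · ln(1 − (4/3)·0.297297) = −0.75 · ln(0.603604) = −0.75 · (-0.504837) = 0.3786.

0.3786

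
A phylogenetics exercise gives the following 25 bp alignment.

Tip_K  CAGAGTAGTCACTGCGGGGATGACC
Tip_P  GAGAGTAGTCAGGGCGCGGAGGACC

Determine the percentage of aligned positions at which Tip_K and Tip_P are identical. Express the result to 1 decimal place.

80.0%

The sequences differ at positions 1 (C/G), 12 (C/G), 13 (T/G), 17 (G/C), 21 (T/G).
20 of the 25 sites match, so the percent identity is 20/25 × 100 = 80.0%.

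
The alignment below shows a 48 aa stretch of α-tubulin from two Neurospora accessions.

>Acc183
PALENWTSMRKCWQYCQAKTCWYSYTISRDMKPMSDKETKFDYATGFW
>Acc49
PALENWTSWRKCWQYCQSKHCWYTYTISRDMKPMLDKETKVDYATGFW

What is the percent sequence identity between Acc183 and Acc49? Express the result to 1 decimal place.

87.5%

The sequences differ at positions 9 (M/W), 18 (A/S), 20 (T/H), 24 (S/T), 35 (S/L), 41 (F/V).
42 of the 48 sites match, so the percent identity is 42/48 × 100 = 87.5%.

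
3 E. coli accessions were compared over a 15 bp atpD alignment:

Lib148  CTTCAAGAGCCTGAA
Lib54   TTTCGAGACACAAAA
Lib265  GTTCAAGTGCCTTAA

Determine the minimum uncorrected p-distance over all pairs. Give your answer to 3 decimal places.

0.200

Pairwise Hamming distances:
  Lib148 vs Lib54: 6
  Lib148 vs Lib265: 3
  Lib54 vs Lib265: 7
The smallest is 3 mismatches, between Lib148 and Lib265; p = 3/15 = 0.200.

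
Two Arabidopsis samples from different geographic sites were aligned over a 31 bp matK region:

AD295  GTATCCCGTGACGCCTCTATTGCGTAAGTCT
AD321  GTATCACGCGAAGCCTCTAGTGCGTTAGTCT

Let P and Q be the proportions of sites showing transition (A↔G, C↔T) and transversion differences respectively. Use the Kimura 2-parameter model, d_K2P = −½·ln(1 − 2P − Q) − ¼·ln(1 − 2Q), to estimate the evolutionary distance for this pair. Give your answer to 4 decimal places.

0.1822

Mismatches occur at site 6 (C/A, transversion), site 9 (T/C, transition), site 12 (C/A, transversion), site 20 (T/G, transversion), site 26 (A/T, transversion).
Of the 5 differences, 1 transition and 4 transversions over 31 sites: P = 1/31 = 0.032258, Q = 4/31 = 0.129032.
d = −0.5·ln(0.806452) − 0.25·ln(0.741936) = −0.5·(-0.215111) − 0.25·(-0.298492) = 0.1822.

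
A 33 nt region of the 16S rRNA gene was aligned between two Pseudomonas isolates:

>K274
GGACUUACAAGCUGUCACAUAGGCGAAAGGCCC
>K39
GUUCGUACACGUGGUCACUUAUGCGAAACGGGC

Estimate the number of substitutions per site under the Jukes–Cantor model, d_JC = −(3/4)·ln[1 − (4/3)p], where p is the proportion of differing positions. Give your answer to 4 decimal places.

0.4408

The sequences differ at positions 2 (G/U), 3 (A/U), 5 (U/G), 10 (A/C), 12 (C/U), 13 (U/G), 19 (A/U), 22 (G/U), 29 (G/C), 31 (C/G), 32 (C/G).
p = 11/33 = 0.333333.
d = −0.75 · ln(1 − (4/3)·0.333333) = −0.75 · ln(0.555556) = −0.75 · (-0.587786) = 0.4408.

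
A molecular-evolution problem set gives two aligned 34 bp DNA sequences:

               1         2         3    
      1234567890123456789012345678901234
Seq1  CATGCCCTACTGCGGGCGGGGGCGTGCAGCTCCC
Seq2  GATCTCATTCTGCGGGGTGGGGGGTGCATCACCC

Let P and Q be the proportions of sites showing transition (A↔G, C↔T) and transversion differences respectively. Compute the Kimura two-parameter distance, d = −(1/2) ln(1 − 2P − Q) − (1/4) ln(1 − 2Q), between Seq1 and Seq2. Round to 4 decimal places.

0.3839

Mismatches occur at site 1 (C/G, transversion), site 4 (G/C, transversion), site 5 (C/T, transition), site 7 (C/A, transversion), site 9 (A/T, transversion), site 17 (C/G, transversion), site 18 (G/T, transversion), site 23 (C/G, transversion), site 29 (G/T, transversion), site 31 (T/A, transversion).
Of the 10 differences, 1 transition and 9 transversions over 34 sites: P = 1/34 = 0.029412, Q = 9/34 = 0.264706.
d = −0.5·ln(0.676470) − 0.25·ln(0.470588) = −0.5·(-0.390867) − 0.25·(-0.753772) = 0.3839.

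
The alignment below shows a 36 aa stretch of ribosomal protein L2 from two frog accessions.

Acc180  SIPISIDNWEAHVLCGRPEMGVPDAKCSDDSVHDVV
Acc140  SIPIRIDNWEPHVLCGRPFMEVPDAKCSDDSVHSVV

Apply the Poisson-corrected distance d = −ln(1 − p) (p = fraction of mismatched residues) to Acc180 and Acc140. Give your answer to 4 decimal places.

Mismatches occur at site 5 (S→R), site 11 (A→P), site 19 (E→F), site 21 (G→E), site 34 (D→S).
p = 5/36 = 0.138889.
d = −ln(1 − 0.138889) = −ln(0.861111) = 0.1495.

0.1495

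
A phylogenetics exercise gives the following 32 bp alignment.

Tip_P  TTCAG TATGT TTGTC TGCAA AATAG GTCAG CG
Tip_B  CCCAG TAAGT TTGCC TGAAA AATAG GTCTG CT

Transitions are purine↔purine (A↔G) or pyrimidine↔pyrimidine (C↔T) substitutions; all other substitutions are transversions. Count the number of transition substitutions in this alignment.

Mismatches occur at site 1 (T/C, transition), site 2 (T/C, transition), site 8 (T/A, transversion), site 14 (T/C, transition), site 18 (C/A, transversion), site 29 (A/T, transversion), site 32 (G/T, transversion).
Of the 7 differences, 3 transitions and 4 transversions, so the answer is 3.

3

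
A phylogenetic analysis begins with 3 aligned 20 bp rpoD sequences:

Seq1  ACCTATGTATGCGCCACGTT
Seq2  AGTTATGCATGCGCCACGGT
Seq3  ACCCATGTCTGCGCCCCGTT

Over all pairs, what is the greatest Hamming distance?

7

Pairwise Hamming distances:
  Seq1 vs Seq2: 4
  Seq1 vs Seq3: 3
  Seq2 vs Seq3: 7
The largest is 7, between Seq2 and Seq3.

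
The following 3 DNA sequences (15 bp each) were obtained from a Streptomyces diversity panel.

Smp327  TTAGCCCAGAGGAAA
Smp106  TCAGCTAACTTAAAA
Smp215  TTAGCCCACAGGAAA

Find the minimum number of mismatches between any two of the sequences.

Pairwise Hamming distances:
  Smp327 vs Smp106: 7
  Smp327 vs Smp215: 1
  Smp106 vs Smp215: 6
The smallest is 1, between Smp327 and Smp215.

1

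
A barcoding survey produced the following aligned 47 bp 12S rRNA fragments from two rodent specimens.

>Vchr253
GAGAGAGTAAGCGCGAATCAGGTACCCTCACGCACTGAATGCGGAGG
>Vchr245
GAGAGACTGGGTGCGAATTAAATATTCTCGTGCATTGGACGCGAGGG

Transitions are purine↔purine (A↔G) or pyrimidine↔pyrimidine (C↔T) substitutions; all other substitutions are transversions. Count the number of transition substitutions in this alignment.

Mismatches occur at site 7 (G/C, transversion), site 9 (A/G, transition), site 10 (A/G, transition), site 12 (C/T, transition), site 19 (C/T, transition), site 21 (G/A, transition), site 22 (G/A, transition), site 25 (C/T, transition), site 26 (C/T, transition), site 30 (A/G, transition), site 31 (C/T, transition), site 35 (C/T, transition), site 38 (A/G, transition), site 40 (T/C, transition), site 44 (G/A, transition), site 45 (A/G, transition).
Of the 16 differences, 15 transitions and 1 transversion, so the answer is 15.

15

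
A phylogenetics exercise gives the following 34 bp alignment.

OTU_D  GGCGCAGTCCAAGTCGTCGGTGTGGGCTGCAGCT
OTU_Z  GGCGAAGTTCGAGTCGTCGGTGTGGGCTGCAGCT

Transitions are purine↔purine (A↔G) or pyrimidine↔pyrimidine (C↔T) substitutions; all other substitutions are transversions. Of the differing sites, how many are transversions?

Differing sites — 5:C/A (Tv); 9:C/T (Ti); 11:A/G (Ti).
Of the 3 differences, 2 transitions and 1 transversion, so the answer is 1.

1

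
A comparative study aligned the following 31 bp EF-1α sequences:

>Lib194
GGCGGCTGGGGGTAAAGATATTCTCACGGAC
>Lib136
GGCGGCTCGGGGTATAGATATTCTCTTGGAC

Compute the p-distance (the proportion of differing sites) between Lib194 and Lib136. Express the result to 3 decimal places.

Mismatches occur at site 8 (G→C), site 15 (A→T), site 26 (A→T), site 27 (C→T).
There are 4 differences over 31 sites, so p = 4/31 = 0.129.

0.129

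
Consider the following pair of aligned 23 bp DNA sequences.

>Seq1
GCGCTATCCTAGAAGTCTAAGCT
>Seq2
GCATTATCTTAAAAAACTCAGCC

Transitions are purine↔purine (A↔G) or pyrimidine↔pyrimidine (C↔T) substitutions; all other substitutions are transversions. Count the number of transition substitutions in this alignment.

The sequences differ at positions 3 (G/A, transition), 4 (C/T, transition), 9 (C/T, transition), 12 (G/A, transition), 15 (G/A, transition), 16 (T/A, transversion), 19 (A/C, transversion), 23 (T/C, transition).
Of the 8 differences, 6 transitions and 2 transversions, so the answer is 6.

6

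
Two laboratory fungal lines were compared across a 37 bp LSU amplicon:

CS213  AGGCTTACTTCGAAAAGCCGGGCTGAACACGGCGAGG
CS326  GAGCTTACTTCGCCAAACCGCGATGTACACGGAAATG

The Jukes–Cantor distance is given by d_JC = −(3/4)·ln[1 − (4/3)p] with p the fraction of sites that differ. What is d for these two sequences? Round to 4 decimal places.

0.3786

Mismatches occur at site 1 (A↔G), site 2 (G↔A), site 13 (A↔C), site 14 (A↔C), site 17 (G↔A), site 21 (G↔C), site 23 (C↔A), site 26 (A↔T), site 33 (C↔A), site 34 (G↔A), site 36 (G↔T).
p = 11/37 = 0.297297.
d = −0.75 · ln(1 − (4/3)·0.297297) = −0.75 · ln(0.603604) = −0.75 · (-0.504837) = 0.3786.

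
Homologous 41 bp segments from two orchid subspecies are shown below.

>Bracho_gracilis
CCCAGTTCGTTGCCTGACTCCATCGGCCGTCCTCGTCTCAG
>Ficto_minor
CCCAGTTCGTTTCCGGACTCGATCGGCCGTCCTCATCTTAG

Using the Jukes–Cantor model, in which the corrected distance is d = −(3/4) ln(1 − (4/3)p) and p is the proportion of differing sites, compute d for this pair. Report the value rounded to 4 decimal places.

Mismatches occur at site 12 (G→T), site 15 (T→G), site 21 (C→G), site 35 (G→A), site 39 (C→T).
p = 5/41 = 0.121951.
d = −0.75 · ln(1 − (4/3)·0.121951) = −0.75 · ln(0.837399) = −0.75 · (-0.177455) = 0.1331.

0.1331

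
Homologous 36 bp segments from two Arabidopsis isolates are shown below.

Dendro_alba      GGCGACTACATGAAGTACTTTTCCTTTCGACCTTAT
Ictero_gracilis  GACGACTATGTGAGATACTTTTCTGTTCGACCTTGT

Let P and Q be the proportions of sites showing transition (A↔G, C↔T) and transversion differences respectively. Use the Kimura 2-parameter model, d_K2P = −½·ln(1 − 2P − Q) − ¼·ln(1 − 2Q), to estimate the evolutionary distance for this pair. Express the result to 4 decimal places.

Differing sites — 2:G/A (Ti); 9:C/T (Ti); 10:A/G (Ti); 14:A/G (Ti); 15:G/A (Ti); 24:C/T (Ti); 25:T/G (Tv); 35:A/G (Ti).
Of the 8 differences, 7 transitions and 1 transversion over 36 sites: P = 7/36 = 0.194444, Q = 1/36 = 0.027778.
d = −0.5·ln(0.583334) − 0.25·ln(0.944444) = −0.5·(-0.538995) − 0.25·(-0.057159) = 0.2838.

0.2838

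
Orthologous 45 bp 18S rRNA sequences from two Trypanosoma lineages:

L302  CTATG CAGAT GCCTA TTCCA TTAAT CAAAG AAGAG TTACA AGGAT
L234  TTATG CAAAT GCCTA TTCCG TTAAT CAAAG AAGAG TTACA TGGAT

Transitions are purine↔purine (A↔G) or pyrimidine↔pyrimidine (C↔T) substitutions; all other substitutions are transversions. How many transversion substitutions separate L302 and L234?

Mismatches occur at site 1 (C/T, transition), site 8 (G/A, transition), site 20 (A/G, transition), site 41 (A/T, transversion).
Of the 4 differences, 3 transitions and 1 transversion, so the answer is 1.

1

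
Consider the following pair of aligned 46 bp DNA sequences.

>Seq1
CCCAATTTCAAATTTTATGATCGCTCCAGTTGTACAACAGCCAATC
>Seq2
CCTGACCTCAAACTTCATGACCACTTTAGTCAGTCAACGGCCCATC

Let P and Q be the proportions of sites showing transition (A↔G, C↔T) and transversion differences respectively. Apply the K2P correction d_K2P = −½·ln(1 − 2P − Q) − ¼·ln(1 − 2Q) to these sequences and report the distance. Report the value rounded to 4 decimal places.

The sequences differ at positions 3 (C/T, transition), 4 (A/G, transition), 6 (T/C, transition), 7 (T/C, transition), 13 (T/C, transition), 16 (T/C, transition), 21 (T/C, transition), 23 (G/A, transition), 26 (C/T, transition), 27 (C/T, transition), 31 (T/C, transition), 32 (G/A, transition), 33 (T/G, transversion), 34 (A/T, transversion), 39 (A/G, transition), 43 (A/C, transversion).
Of the 16 differences, 13 transitions and 3 transversions over 46 sites: P = 13/46 = 0.282609, Q = 3/46 = 0.065217.
d = −0.5·ln(0.369565) − 0.25·ln(0.869566) = −0.5·(-0.995429) − 0.25·(-0.139761) = 0.5327.

0.5327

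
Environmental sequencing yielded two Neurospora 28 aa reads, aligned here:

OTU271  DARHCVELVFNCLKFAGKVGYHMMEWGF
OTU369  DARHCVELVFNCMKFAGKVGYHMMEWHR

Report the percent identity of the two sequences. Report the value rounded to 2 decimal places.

The sequences differ at positions 13 (L/M), 27 (G/H), 28 (F/R).
25 of the 28 sites match, so the percent identity is 25/28 × 100 = 89.29%.

89.29%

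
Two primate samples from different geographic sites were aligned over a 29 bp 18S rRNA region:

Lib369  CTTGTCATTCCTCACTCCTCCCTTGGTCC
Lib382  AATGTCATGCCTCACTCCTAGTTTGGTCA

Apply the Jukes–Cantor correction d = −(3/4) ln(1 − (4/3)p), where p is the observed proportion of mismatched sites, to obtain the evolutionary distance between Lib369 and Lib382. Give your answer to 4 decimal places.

0.2913

The sequences differ at positions 1 (C/A), 2 (T/A), 9 (T/G), 20 (C/A), 21 (C/G), 22 (C/T), 29 (C/A).
p = 7/29 = 0.241379.
d = −0.75 · ln(1 − (4/3)·0.241379) = −0.75 · ln(0.678161) = −0.75 · (-0.388371) = 0.2913.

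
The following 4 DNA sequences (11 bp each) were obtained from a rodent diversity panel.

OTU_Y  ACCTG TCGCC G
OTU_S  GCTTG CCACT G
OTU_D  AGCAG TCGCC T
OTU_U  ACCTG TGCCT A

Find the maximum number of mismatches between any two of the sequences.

Pairwise Hamming distances:
  OTU_Y vs OTU_S: 5
  OTU_Y vs OTU_D: 3
  OTU_Y vs OTU_U: 4
  OTU_S vs OTU_D: 8
  OTU_S vs OTU_U: 6
  OTU_D vs OTU_U: 6
The largest is 8, between OTU_S and OTU_D.

8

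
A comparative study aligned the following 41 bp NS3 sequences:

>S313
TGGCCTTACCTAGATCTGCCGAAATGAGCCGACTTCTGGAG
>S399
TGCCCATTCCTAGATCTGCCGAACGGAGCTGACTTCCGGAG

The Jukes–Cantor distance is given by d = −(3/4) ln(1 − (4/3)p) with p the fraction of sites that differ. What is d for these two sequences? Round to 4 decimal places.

Differing sites — 3:G/C; 6:T/A; 8:A/T; 24:A/C; 25:T/G; 30:C/T; 37:T/C.
p = 7/41 = 0.170732.
d = −0.75 · ln(1 − (4/3)·0.170732) = −0.75 · ln(0.772357) = −0.75 · (-0.258308) = 0.1937.

0.1937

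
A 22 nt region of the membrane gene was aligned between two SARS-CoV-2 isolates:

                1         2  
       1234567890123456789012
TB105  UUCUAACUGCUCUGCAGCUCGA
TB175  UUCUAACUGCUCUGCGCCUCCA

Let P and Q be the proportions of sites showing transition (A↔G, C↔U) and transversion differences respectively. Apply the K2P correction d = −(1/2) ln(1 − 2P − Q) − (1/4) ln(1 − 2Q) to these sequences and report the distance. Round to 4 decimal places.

0.1505

The sequences differ at positions 16 (A/G, transition), 17 (G/C, transversion), 21 (G/C, transversion).
Of the 3 differences, 1 transition and 2 transversions over 22 sites: P = 1/22 = 0.045455, Q = 2/22 = 0.090909.
d = −0.5·ln(0.818181) − 0.25·ln(0.818182) = −0.5·(-0.200672) − 0.25·(-0.200670) = 0.1505.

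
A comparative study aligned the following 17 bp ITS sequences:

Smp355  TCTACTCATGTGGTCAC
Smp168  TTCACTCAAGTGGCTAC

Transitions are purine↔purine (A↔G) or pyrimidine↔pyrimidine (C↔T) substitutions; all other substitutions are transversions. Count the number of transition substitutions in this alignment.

Differing sites — 2:C/T (Ti); 3:T/C (Ti); 9:T/A (Tv); 14:T/C (Ti); 15:C/T (Ti).
Of the 5 differences, 4 transitions and 1 transversion, so the answer is 4.

4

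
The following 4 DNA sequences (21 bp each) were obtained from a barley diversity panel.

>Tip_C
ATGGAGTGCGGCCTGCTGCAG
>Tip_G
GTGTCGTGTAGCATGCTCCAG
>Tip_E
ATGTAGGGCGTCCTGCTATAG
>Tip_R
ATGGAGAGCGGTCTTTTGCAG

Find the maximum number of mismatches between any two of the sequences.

11

Pairwise Hamming distances:
  Tip_C vs Tip_G: 7
  Tip_C vs Tip_E: 5
  Tip_C vs Tip_R: 4
  Tip_G vs Tip_E: 9
  Tip_G vs Tip_R: 11
  Tip_E vs Tip_R: 8
The largest is 11, between Tip_G and Tip_R.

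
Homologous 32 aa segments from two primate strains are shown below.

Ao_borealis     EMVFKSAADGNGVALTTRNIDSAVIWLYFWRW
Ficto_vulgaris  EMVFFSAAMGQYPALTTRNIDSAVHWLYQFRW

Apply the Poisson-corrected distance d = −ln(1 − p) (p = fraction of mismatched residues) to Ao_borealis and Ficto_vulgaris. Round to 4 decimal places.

Differing sites — 5:K/F; 9:D/M; 11:N/Q; 12:G/Y; 13:V/P; 25:I/H; 29:F/Q; 30:W/F.
p = 8/32 = 0.250000.
d = −ln(1 − 0.250000) = −ln(0.750000) = 0.2877.

0.2877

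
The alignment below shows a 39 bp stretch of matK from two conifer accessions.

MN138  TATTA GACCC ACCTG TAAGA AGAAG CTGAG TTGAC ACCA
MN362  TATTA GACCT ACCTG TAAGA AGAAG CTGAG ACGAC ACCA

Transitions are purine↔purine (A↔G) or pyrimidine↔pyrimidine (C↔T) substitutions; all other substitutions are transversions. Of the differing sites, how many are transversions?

The sequences differ at positions 10 (C/T, transition), 31 (T/A, transversion), 32 (T/C, transition).
Of the 3 differences, 2 transitions and 1 transversion, so the answer is 1.

1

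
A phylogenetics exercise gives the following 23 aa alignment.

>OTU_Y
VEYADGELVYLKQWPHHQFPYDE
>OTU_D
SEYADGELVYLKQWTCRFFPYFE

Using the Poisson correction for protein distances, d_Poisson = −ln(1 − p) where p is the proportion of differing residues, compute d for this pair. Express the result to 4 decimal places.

0.3023

Mismatches occur at site 1 (V/S), site 15 (P/T), site 16 (H/C), site 17 (H/R), site 18 (Q/F), site 22 (D/F).
p = 6/23 = 0.260870.
d = −ln(1 − 0.260870) = −ln(0.739130) = 0.3023.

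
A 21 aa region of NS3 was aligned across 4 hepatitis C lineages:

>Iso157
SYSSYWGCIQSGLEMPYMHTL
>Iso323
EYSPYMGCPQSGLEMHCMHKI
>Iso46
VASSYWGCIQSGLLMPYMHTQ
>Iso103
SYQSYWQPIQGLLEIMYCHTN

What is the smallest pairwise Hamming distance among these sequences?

4

Pairwise Hamming distances:
  Iso157 vs Iso323: 8
  Iso157 vs Iso46: 4
  Iso157 vs Iso103: 9
  Iso323 vs Iso46: 10
  Iso323 vs Iso103: 15
  Iso46 vs Iso103: 12
The smallest is 4, between Iso157 and Iso46.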